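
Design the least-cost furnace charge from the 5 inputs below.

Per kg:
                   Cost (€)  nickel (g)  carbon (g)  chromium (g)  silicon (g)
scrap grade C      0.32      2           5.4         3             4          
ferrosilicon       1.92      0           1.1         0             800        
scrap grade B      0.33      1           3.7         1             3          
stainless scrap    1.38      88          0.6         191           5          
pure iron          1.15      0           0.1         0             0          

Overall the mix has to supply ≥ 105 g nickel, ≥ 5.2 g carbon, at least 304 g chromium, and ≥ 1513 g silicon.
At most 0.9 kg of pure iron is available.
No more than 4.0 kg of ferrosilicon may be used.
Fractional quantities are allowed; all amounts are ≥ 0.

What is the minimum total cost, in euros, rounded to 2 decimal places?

€5.93

Let x1 = kg of scrap grade C, x2 = kg of ferrosilicon, x3 = kg of scrap grade B, x4 = kg of stainless scrap, x5 = kg of pure iron.
min 0.32x1 + 1.92x2 + 0.33x3 + 1.38x4 + 1.15x5 s.t.:
  2x1 + 1x3 + 88x4 ≥ 105   (nickel)
  5.4x1 + 1.1x2 + 3.7x3 + 0.6x4 + 0.1x5 ≥ 5.2   (carbon)
  3x1 + 1x3 + 191x4 ≥ 304   (chromium)
  4x1 + 800x2 + 3x3 + 5x4 ≥ 1513   (silicon)
  x5 ≤ 0.9
  x2 ≤ 4
  x1, x2, x3, x4, x5 ≥ 0.
The minimum-cost mix takes nothing from scrap grade B, pure iron — only scrap grade C, ferrosilicon, stainless scrap. The carbon, chromium, silicon requirements are met with equality.
Solving gives x1 = 0.404, x2 = 1.8793, x4 = 1.5853.
Total cost: 0.32·0.404 + 1.92·1.8793 + 1.38·1.5853 = 5.9253.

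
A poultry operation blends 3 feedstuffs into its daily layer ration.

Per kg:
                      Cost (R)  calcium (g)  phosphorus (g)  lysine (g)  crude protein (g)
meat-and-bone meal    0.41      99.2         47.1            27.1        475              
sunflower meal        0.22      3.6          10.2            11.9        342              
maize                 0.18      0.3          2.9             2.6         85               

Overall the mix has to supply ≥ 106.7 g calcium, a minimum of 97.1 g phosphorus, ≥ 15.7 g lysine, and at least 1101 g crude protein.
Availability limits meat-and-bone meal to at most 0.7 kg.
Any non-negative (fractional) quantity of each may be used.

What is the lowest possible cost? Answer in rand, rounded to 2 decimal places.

R2.56

Treat it as an LP. Let x1 = kg of meat-and-bone meal, x2 = kg of sunflower meal, x3 = kg of maize.
Minimise 0.41x1 + 0.22x2 + 0.18x3 s.t.:
  99.2x1 + 3.6x2 + 0.3x3 ≥ 106.7   (calcium)
  47.1x1 + 10.2x2 + 2.9x3 ≥ 97.1   (phosphorus)
  27.1x1 + 11.9x2 + 2.6x3 ≥ 15.7   (lysine)
  475x1 + 342x2 + 85x3 ≥ 1101   (crude protein)
  x1 ≤ 0.7
  x1, x2, x3 ≥ 0.
At the optimum only meat-and-bone meal, sunflower meal are positive (maize = 0). Binding constraints: calcium and the meat-and-bone meal cap.
Optimal quantities: meat-and-bone meal = 0.7 kg, sunflower meal = 10.35 kg.
Total cost: 0.41·0.7 + 0.22·10.35 = 2.5640.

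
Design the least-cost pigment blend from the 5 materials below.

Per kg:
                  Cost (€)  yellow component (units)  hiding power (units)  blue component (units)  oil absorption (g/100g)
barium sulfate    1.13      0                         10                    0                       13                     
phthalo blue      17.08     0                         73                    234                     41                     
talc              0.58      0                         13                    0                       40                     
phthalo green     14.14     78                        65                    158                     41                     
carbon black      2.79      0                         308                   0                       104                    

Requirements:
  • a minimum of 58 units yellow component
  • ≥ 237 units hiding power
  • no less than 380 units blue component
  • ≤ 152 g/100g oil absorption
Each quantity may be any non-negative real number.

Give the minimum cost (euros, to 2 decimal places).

Let x1 = kg of barium sulfate, x2 = kg of phthalo blue, x3 = kg of talc, x4 = kg of phthalo green, x5 = kg of carbon black.
min 1.13x1 + 17.08x2 + 0.58x3 + 14.14x4 + 2.79x5 s.t.:
  78x4 ≥ 58   (yellow component)
  10x1 + 73x2 + 13x3 + 65x4 + 308x5 ≥ 237   (hiding power)
  234x2 + 158x4 ≥ 380   (blue component)
  13x1 + 41x2 + 40x3 + 41x4 + 104x5 ≤ 152   (oil absorption)
  x1, x2, x3, x4, x5 ≥ 0.
At the optimum only phthalo blue, phthalo green, carbon black are positive (barium sulfate, talc = 0). The yellow component, hiding power, blue component requirements are met with equality.
That vertex is x2 = 1.1218, x4 = 0.74359, x5 = 0.34666.
Cost = 17.08·1.1218 + 14.14·0.74359 + 2.79·0.34666 = 30.6419.

€30.64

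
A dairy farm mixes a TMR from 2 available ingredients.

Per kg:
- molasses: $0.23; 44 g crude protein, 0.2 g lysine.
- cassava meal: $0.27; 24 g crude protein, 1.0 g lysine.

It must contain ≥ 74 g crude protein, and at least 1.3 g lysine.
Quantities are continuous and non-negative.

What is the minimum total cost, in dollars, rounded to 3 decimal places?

$0.543

Let x1 = kg of molasses, x2 = kg of cassava meal.
min 0.23x1 + 0.27x2 with:
  44x1 + 24x2 ≥ 74   (crude protein)
  0.2x1 + 1x2 ≥ 1.3   (lysine)
  x1, x2 ≥ 0.
Both inputs are positive at the optimum. Binding constraints: crude protein and lysine.
So molasses = 1.092 kg, cassava meal = 1.082 kg.
Objective = 0.23·1.092 + 0.27·1.082 = 0.54330.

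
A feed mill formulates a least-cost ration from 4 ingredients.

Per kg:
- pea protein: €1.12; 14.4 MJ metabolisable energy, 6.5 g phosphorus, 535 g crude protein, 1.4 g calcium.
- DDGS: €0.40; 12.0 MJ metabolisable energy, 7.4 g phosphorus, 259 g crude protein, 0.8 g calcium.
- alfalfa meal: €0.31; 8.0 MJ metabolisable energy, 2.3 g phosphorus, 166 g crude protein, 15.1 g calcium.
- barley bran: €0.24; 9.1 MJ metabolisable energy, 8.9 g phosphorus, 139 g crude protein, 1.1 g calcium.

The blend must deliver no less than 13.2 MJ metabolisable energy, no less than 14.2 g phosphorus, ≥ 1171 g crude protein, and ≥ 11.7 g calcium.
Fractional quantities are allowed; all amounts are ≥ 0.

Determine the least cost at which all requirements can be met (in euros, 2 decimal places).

Let x1 = kg of pea protein, x2 = kg of DDGS, x3 = kg of alfalfa meal, x4 = kg of barley bran.
Minimize 1.12x1 + 0.4x2 + 0.31x3 + 0.24x4 subject to:
  14.4x1 + 12x2 + 8x3 + 9.1x4 ≥ 13.2   (metabolisable energy)
  6.5x1 + 7.4x2 + 2.3x3 + 8.9x4 ≥ 14.2   (phosphorus)
  535x1 + 259x2 + 166x3 + 139x4 ≥ 1171   (crude protein)
  1.4x1 + 0.8x2 + 15.1x3 + 1.1x4 ≥ 11.7   (calcium)
  x1, x2, x3, x4 ≥ 0.
The optimal basis is {DDGS, alfalfa meal}; pea protein, barley bran drop out. Binding constraints: crude protein and calcium.
Optimal quantities: DDGS = 4.166 kg, alfalfa meal = 0.5541 kg.
Total cost: 0.4·4.166 + 0.31·0.5541 = 1.8382.

€1.84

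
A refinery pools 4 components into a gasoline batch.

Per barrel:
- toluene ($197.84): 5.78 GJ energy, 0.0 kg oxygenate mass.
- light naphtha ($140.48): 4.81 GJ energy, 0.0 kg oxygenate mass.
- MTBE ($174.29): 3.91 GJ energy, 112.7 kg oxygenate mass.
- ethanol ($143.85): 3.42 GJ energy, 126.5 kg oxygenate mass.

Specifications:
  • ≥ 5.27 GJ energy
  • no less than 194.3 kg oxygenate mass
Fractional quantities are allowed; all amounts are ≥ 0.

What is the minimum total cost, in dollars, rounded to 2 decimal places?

$221.45

Let x1 = barrels of toluene, x2 = barrels of light naphtha, x3 = barrels of MTBE, x4 = barrels of ethanol.
Minimise 197.84x1 + 140.48x2 + 174.29x3 + 143.85x4 s.t.:
  5.78x1 + 4.81x2 + 3.91x3 + 3.42x4 ≥ 5.27   (energy)
  112.7x3 + 126.5x4 ≥ 194.3   (oxygenate mass)
  x1, x2, x3, x4 ≥ 0.
The optimal basis is {light naphtha, ethanol}; toluene, MTBE drop out. Binding constraints: energy and oxygenate mass.
Optimal quantities: light naphtha = 0.003532 barrels, ethanol = 1.536 barrels.
Cost = 140.48·0.003532 + 143.85·1.536 = 221.4498.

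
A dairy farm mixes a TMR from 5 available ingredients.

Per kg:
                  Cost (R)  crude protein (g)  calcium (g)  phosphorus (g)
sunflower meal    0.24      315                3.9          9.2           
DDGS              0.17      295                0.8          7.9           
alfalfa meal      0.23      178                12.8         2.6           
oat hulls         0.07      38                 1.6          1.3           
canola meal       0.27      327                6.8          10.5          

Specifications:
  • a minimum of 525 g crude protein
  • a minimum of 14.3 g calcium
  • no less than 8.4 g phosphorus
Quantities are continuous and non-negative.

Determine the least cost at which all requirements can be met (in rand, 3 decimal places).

Let x1 = kg of sunflower meal, x2 = kg of DDGS, x3 = kg of alfalfa meal, x4 = kg of oat hulls, x5 = kg of canola meal.
Minimize 0.24x1 + 0.17x2 + 0.23x3 + 0.07x4 + 0.27x5 with:
  315x1 + 295x2 + 178x3 + 38x4 + 327x5 ≥ 525   (crude protein)
  3.9x1 + 0.8x2 + 12.8x3 + 1.6x4 + 6.8x5 ≥ 14.3   (calcium)
  9.2x1 + 7.9x2 + 2.6x3 + 1.3x4 + 10.5x5 ≥ 8.4   (phosphorus)
  x1, x2, x3, x4, x5 ≥ 0.
At the optimum only DDGS, alfalfa meal are positive (sunflower meal, oat hulls, canola meal = 0). The crude protein and calcium requirements are met with equality.
So DDGS = 1.149 kg, alfalfa meal = 1.045 kg.
Total cost: 0.17·1.149 + 0.23·1.045 = 0.43568.

R0.436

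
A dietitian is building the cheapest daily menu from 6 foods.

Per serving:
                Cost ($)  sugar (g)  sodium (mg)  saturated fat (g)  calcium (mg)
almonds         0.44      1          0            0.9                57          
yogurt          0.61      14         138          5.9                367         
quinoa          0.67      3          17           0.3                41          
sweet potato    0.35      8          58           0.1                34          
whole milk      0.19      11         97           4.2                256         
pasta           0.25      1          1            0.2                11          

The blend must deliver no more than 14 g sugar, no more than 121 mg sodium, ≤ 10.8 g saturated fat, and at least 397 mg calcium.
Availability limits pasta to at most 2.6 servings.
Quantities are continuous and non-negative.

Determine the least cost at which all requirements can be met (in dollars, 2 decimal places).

$1.04

Let x1 = servings of almonds, x2 = servings of yogurt, x3 = servings of quinoa, x4 = servings of sweet potato, x5 = servings of whole milk, x6 = servings of pasta.
min 0.44x1 + 0.61x2 + 0.67x3 + 0.35x4 + 0.19x5 + 0.25x6 s.t.:
  1x1 + 14x2 + 3x3 + 8x4 + 11x5 + 1x6 ≤ 14   (sugar)
  138x2 + 17x3 + 58x4 + 97x5 + 1x6 ≤ 121   (sodium)
  0.9x1 + 5.9x2 + 0.3x3 + 0.1x4 + 4.2x5 + 0.2x6 ≤ 10.8   (saturated fat)
  57x1 + 367x2 + 41x3 + 34x4 + 256x5 + 11x6 ≥ 397   (calcium)
  x6 ≤ 2.6
  x1, x2, x3, x4, x5, x6 ≥ 0.
The optimal basis is {almonds, yogurt, whole milk}; quinoa, sweet potato, pasta drop out. There the sugar, sodium, calcium constraints are tight.
Solving gives x1 = 1.331, x2 = 0.6383, x5 = 0.3394.
Total cost: 0.44·1.331 + 0.61·0.6383 + 0.19·0.3394 = 1.0395.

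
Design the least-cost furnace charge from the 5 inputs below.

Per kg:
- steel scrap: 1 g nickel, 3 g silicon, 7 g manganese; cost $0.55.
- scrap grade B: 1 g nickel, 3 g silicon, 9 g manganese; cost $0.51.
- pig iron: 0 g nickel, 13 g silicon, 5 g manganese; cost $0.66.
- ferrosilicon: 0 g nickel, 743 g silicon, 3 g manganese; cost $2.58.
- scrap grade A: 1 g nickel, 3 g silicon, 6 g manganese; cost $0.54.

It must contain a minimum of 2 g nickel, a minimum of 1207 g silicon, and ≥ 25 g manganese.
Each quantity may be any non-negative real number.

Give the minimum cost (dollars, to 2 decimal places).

Let x1 = kg of steel scrap, x2 = kg of scrap grade B, x3 = kg of pig iron, x4 = kg of ferrosilicon, x5 = kg of scrap grade A.
Minimize 0.55x1 + 0.51x2 + 0.66x3 + 2.58x4 + 0.54x5 with:
  1x1 + 1x2 + 1x5 ≥ 2   (nickel)
  3x1 + 3x2 + 13x3 + 743x4 + 3x5 ≥ 1207   (silicon)
  7x1 + 9x2 + 5x3 + 3x4 + 6x5 ≥ 25   (manganese)
  x1, x2, x3, x4, x5 ≥ 0.
The cheapest feasible vertex uses only scrap grade B, ferrosilicon; steel scrap, pig iron, scrap grade A are not used. The silicon and manganese requirements are met with equality.
That vertex is x2 = 2.239, x4 = 1.615.
Objective = 0.51·2.239 + 2.58·1.615 = 5.3086.

$5.31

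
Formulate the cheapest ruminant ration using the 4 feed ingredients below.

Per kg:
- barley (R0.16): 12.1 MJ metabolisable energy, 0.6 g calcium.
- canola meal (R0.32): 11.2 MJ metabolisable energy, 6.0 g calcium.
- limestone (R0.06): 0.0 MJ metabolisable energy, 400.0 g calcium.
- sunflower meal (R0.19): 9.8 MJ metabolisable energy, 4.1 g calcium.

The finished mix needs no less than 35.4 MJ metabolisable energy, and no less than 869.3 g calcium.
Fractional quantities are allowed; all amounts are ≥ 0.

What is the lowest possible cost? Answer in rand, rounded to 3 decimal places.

R0.598

Set it up as a linear program. Let x1 = kg of barley, x2 = kg of canola meal, x3 = kg of limestone, x4 = kg of sunflower meal.
Minimize 0.16x1 + 0.32x2 + 0.06x3 + 0.19x4 subject to:
  12.1x1 + 11.2x2 + 9.8x4 ≥ 35.4   (metabolisable energy)
  0.6x1 + 6x2 + 400x3 + 4.1x4 ≥ 869.3   (calcium)
  x1, x2, x3, x4 ≥ 0.
The minimum-cost mix takes nothing from canola meal, sunflower meal — only barley, limestone. Binding constraints: metabolisable energy and calcium.
Solving gives x1 = 2.926, x3 = 2.169.
Cost = 0.16·2.926 + 0.06·2.169 = 0.59830.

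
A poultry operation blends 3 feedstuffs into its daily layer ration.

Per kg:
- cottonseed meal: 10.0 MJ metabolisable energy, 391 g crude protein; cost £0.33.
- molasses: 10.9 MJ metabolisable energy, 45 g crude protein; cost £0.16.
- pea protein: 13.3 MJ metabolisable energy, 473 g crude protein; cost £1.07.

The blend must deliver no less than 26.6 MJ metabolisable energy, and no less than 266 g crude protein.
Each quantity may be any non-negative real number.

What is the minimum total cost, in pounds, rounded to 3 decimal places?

£0.472

This is a linear program. Let x1 = kg of cottonseed meal, x2 = kg of molasses, x3 = kg of pea protein.
min 0.33x1 + 0.16x2 + 1.07x3 subject to:
  10x1 + 10.9x2 + 13.3x3 ≥ 26.6   (metabolisable energy)
  391x1 + 45x2 + 473x3 ≥ 266   (crude protein)
  x1, x2, x3 ≥ 0.
The optimal basis is {cottonseed meal, molasses}; pea protein drops out. Binding constraints: metabolisable energy and crude protein.
Optimal quantities: cottonseed meal = 0.4466 kg, molasses = 2.031 kg.
Hence cost = 0.33·0.4466 + 0.16·2.031 = £0.47234.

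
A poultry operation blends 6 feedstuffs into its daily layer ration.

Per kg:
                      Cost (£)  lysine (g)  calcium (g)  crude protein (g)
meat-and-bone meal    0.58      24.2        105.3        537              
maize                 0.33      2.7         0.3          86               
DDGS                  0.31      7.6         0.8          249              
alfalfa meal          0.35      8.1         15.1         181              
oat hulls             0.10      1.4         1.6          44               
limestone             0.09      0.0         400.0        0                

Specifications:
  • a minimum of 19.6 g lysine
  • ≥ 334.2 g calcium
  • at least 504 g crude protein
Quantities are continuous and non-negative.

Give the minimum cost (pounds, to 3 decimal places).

£0.597

Set it up as a linear program. Let x1 = kg of meat-and-bone meal, x2 = kg of maize, x3 = kg of DDGS, x4 = kg of alfalfa meal, x5 = kg of oat hulls, x6 = kg of limestone.
min 0.58x1 + 0.33x2 + 0.31x3 + 0.35x4 + 0.1x5 + 0.09x6 with:
  24.2x1 + 2.7x2 + 7.6x3 + 8.1x4 + 1.4x5 ≥ 19.6   (lysine)
  105.3x1 + 0.3x2 + 0.8x3 + 15.1x4 + 1.6x5 + 400x6 ≥ 334.2   (calcium)
  537x1 + 86x2 + 249x3 + 181x4 + 44x5 ≥ 504   (crude protein)
  x1, x2, x3, x4, x5, x6 ≥ 0.
At the optimum only meat-and-bone meal, limestone are positive (maize, DDGS, alfalfa meal, oat hulls = 0). Binding constraints: calcium and crude protein.
That vertex is x1 = 0.9385, x6 = 0.5884.
Total cost: 0.58·0.9385 + 0.09·0.5884 = 0.59729.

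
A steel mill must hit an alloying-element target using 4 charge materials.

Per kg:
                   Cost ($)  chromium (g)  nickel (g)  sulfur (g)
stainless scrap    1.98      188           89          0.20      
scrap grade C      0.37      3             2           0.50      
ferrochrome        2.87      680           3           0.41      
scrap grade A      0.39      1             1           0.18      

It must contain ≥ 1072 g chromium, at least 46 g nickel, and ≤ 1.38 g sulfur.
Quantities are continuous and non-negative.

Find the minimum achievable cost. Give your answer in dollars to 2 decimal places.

This is a linear program. Let x1 = kg of stainless scrap, x2 = kg of scrap grade C, x3 = kg of ferrochrome, x4 = kg of scrap grade A.
Minimize 1.98x1 + 0.37x2 + 2.87x3 + 0.39x4 with:
  188x1 + 3x2 + 680x3 + 1x4 ≥ 1072   (chromium)
  89x1 + 2x2 + 3x3 + 1x4 ≥ 46   (nickel)
  0.2x1 + 0.5x2 + 0.41x3 + 0.18x4 ≤ 1.38   (sulfur)
  x1, x2, x3, x4 ≥ 0.
The minimum-cost mix takes nothing from scrap grade C, scrap grade A — only stainless scrap, ferrochrome. There the chromium and nickel constraints are tight.
Solving gives x1 = 0.4681, x3 = 1.447.
Hence cost = 1.98·0.4681 + 2.87·1.447 = $5.0797.

$5.08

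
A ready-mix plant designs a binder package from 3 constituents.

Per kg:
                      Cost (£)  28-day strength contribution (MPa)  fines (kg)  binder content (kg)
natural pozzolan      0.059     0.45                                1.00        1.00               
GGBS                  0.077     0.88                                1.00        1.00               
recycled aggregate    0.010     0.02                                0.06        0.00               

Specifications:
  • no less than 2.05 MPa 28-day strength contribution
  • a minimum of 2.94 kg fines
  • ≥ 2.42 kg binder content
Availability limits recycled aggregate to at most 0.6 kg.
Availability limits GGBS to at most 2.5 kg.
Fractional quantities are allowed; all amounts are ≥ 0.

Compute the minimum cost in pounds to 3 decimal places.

Let x1 = kg of natural pozzolan, x2 = kg of GGBS, x3 = kg of recycled aggregate.
Minimise 0.059x1 + 0.077x2 + 0.01x3 with:
  0.45x1 + 0.88x2 + 0.02x3 ≥ 2.05   (28-day strength contribution)
  1x1 + 1x2 + 0.06x3 ≥ 2.94   (fines)
  1x1 + 1x2 ≥ 2.42   (binder content)
  x3 ≤ 0.6
  x2 ≤ 2.5
  x1, x2, x3 ≥ 0.
The cheapest feasible vertex uses only natural pozzolan, GGBS; recycled aggregate is not used. The 28-day strength contribution and fines requirements are met with equality.
So natural pozzolan = 1.249 kg, GGBS = 1.691 kg.
Hence cost = 0.059·1.249 + 0.077·1.691 = £0.20390.

£0.204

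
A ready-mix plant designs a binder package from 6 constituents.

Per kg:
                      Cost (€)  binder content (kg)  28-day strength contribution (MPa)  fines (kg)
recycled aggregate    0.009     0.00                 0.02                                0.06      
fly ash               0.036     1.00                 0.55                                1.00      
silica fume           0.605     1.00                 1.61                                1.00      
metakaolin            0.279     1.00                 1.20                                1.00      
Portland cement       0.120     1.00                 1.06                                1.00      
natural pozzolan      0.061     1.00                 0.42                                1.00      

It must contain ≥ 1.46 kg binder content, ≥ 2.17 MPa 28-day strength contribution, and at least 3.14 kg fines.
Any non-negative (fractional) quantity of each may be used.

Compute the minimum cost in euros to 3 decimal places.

Let x1 = kg of recycled aggregate, x2 = kg of fly ash, x3 = kg of silica fume, x4 = kg of metakaolin, x5 = kg of Portland cement, x6 = kg of natural pozzolan.
Minimize 0.009x1 + 0.036x2 + 0.605x3 + 0.279x4 + 0.12x5 + 0.061x6 with:
  1x2 + 1x3 + 1x4 + 1x5 + 1x6 ≥ 1.46   (binder content)
  0.02x1 + 0.55x2 + 1.61x3 + 1.2x4 + 1.06x5 + 0.42x6 ≥ 2.17   (28-day strength contribution)
  0.06x1 + 1x2 + 1x3 + 1x4 + 1x5 + 1x6 ≥ 3.14   (fines)
  x1, x2, x3, x4, x5, x6 ≥ 0.
The minimum-cost mix takes nothing from recycled aggregate, silica fume, metakaolin, Portland cement, natural pozzolan — only fly ash. The 28-day strength contribution requirement is met with equality.
That vertex is x2 = 3.945.
Cost = 0.036·3.945 = 0.14202.

€0.142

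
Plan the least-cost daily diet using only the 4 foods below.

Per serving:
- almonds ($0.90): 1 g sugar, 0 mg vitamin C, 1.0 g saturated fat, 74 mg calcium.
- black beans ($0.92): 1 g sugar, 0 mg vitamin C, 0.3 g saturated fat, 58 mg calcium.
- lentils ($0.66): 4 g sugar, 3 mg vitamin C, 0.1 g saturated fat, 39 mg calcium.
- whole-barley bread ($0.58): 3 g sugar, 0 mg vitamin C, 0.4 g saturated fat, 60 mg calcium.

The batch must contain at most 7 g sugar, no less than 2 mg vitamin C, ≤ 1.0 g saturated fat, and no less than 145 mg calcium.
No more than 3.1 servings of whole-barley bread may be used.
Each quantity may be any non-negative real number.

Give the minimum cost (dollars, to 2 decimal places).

Let x1 = servings of almonds, x2 = servings of black beans, x3 = servings of lentils, x4 = servings of whole-barley bread.
Minimise 0.9x1 + 0.92x2 + 0.66x3 + 0.58x4 with:
  1x1 + 1x2 + 4x3 + 3x4 ≤ 7   (sugar)
  3x3 ≥ 2   (vitamin C)
  1x1 + 0.3x2 + 0.1x3 + 0.4x4 ≤ 1   (saturated fat)
  74x1 + 58x2 + 39x3 + 60x4 ≥ 145   (calcium)
  x4 ≤ 3.1
  x1, x2, x3, x4 ≥ 0.
All 4 inputs are positive at the optimum. There the sugar, vitamin C, saturated fat, calcium constraints are tight.
Optimal quantities: almonds = 0.3394 servings, black beans = 0.3686 servings, lentils = 0.6667 servings, whole-barley bread = 1.208 servings.
Hence cost = 0.9·0.3394 + 0.92·0.3686 + 0.66·0.6667 + 0.58·1.208 = $1.7852.

$1.79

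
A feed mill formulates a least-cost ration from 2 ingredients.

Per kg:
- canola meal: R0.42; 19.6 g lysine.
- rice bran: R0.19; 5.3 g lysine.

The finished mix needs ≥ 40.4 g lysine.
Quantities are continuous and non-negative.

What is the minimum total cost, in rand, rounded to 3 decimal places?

Treat it as an LP. Let x1 = kg of canola meal, x2 = kg of rice bran.
Minimise 0.42x1 + 0.19x2 s.t.:
  19.6x1 + 5.3x2 ≥ 40.4   (lysine)
  x1, x2 ≥ 0.
The optimal basis is {canola meal}; rice bran drops out. Binding constraint: lysine.
Solving gives x1 = 2.061.
Cost = 0.42·2.061 = 0.86562.

R0.866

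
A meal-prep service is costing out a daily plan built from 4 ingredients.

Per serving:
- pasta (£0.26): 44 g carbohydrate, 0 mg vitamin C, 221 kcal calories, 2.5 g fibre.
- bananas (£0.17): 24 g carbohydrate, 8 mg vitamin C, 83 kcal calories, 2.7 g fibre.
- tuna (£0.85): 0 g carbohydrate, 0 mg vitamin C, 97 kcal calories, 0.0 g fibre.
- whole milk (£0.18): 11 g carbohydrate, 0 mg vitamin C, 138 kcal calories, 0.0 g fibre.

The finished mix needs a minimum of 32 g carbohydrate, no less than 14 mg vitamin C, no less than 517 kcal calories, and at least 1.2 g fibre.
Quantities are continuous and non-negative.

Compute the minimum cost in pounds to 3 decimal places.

£0.735

Let x1 = servings of pasta, x2 = servings of bananas, x3 = servings of tuna, x4 = servings of whole milk.
min 0.26x1 + 0.17x2 + 0.85x3 + 0.18x4 subject to:
  44x1 + 24x2 + 11x4 ≥ 32   (carbohydrate)
  8x2 ≥ 14   (vitamin C)
  221x1 + 83x2 + 97x3 + 138x4 ≥ 517   (calories)
  2.5x1 + 2.7x2 ≥ 1.2   (fibre)
  x1, x2, x3, x4 ≥ 0.
At the optimum only pasta, bananas are positive (tuna, whole milk = 0). Binding constraints: vitamin C and calories.
So pasta = 1.682 servings, bananas = 1.75 servings.
Total cost: 0.26·1.682 + 0.17·1.75 = 0.73482.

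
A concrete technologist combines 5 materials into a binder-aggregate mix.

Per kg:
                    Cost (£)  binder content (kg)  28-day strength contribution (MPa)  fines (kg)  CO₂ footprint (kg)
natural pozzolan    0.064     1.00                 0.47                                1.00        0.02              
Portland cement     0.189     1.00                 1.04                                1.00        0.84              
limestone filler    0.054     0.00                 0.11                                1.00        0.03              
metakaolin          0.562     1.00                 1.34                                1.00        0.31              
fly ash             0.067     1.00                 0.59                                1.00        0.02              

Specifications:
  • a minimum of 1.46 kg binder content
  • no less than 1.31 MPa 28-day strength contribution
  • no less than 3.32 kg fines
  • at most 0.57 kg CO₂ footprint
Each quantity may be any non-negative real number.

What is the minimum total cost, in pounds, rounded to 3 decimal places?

£0.205

Set it up as a linear program. Let x1 = kg of natural pozzolan, x2 = kg of Portland cement, x3 = kg of limestone filler, x4 = kg of metakaolin, x5 = kg of fly ash.
Minimise 0.064x1 + 0.189x2 + 0.054x3 + 0.562x4 + 0.067x5 s.t.:
  1x1 + 1x2 + 1x4 + 1x5 ≥ 1.46   (binder content)
  0.47x1 + 1.04x2 + 0.11x3 + 1.34x4 + 0.59x5 ≥ 1.31   (28-day strength contribution)
  1x1 + 1x2 + 1x3 + 1x4 + 1x5 ≥ 3.32   (fines)
  0.02x1 + 0.84x2 + 0.03x3 + 0.31x4 + 0.02x5 ≤ 0.57   (CO₂ footprint)
  x1, x2, x3, x4, x5 ≥ 0.
The optimal basis is {limestone filler, fly ash}; natural pozzolan, Portland cement, metakaolin drop out. There the 28-day strength contribution and fines constraints are tight.
So limestone filler = 1.352 kg, fly ash = 1.968 kg.
Objective = 0.054·1.352 + 0.067·1.968 = 0.20486.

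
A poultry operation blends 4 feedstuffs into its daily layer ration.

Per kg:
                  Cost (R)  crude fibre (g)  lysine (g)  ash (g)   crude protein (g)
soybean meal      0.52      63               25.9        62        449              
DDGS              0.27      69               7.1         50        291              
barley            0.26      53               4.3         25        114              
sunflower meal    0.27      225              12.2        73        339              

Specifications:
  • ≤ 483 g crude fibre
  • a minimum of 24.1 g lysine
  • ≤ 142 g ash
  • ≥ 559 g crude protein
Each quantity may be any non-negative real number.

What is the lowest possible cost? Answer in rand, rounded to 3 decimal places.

Treat it as an LP. Let x1 = kg of soybean meal, x2 = kg of DDGS, x3 = kg of barley, x4 = kg of sunflower meal.
Minimise 0.52x1 + 0.27x2 + 0.26x3 + 0.27x4 with:
  63x1 + 69x2 + 53x3 + 225x4 ≤ 483   (crude fibre)
  25.9x1 + 7.1x2 + 4.3x3 + 12.2x4 ≥ 24.1   (lysine)
  62x1 + 50x2 + 25x3 + 73x4 ≤ 142   (ash)
  449x1 + 291x2 + 114x3 + 339x4 ≥ 559   (crude protein)
  x1, x2, x3, x4 ≥ 0.
The minimum-cost mix takes nothing from DDGS, barley — only soybean meal, sunflower meal. There the lysine and crude protein constraints are tight.
Optimal quantities: soybean meal = 0.40884 kg, sunflower meal = 1.1075 kg.
Cost = 0.52·0.40884 + 0.27·1.1075 = 0.51162.

R0.512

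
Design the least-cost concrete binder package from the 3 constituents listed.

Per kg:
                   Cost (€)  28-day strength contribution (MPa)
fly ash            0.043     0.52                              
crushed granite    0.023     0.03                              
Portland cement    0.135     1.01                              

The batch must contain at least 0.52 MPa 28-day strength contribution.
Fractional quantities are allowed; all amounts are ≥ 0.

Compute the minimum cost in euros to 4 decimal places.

Let x1 = kg of fly ash, x2 = kg of crushed granite, x3 = kg of Portland cement.
min 0.043x1 + 0.023x2 + 0.135x3 subject to:
  0.52x1 + 0.03x2 + 1.01x3 ≥ 0.52   (28-day strength contribution)
  x1, x2, x3 ≥ 0.
The cheapest feasible vertex uses only fly ash; crushed granite, Portland cement are not used. Binding constraint: 28-day strength contribution.
Solving gives x1 = 1.
Hence cost = 0.043·1 = €0.043000.

€0.0430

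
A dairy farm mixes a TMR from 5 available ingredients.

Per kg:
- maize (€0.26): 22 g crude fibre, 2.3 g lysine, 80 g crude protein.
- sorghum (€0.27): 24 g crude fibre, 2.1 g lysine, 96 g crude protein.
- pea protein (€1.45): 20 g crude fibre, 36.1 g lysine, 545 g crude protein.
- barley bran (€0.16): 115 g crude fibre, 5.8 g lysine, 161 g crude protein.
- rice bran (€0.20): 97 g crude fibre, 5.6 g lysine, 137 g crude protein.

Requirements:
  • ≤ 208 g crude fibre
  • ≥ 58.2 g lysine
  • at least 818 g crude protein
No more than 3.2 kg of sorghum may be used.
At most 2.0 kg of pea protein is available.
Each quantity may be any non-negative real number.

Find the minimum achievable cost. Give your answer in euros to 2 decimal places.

Treat it as an LP. Let x1 = kg of maize, x2 = kg of sorghum, x3 = kg of pea protein, x4 = kg of barley bran, x5 = kg of rice bran.
min 0.26x1 + 0.27x2 + 1.45x3 + 0.16x4 + 0.2x5 with:
  22x1 + 24x2 + 20x3 + 115x4 + 97x5 ≤ 208   (crude fibre)
  2.3x1 + 2.1x2 + 36.1x3 + 5.8x4 + 5.6x5 ≥ 58.2   (lysine)
  80x1 + 96x2 + 545x3 + 161x4 + 137x5 ≥ 818   (crude protein)
  x2 ≤ 3.2
  x3 ≤ 2
  x1, x2, x3, x4, x5 ≥ 0.
The minimum-cost mix takes nothing from maize, sorghum, rice bran — only pea protein, barley bran. The crude fibre and lysine requirements are met with equality.
Optimal quantities: pea protein = 1.36 kg, barley bran = 1.572 kg.
Objective = 1.45·1.36 + 0.16·1.572 = 2.2235.

€2.22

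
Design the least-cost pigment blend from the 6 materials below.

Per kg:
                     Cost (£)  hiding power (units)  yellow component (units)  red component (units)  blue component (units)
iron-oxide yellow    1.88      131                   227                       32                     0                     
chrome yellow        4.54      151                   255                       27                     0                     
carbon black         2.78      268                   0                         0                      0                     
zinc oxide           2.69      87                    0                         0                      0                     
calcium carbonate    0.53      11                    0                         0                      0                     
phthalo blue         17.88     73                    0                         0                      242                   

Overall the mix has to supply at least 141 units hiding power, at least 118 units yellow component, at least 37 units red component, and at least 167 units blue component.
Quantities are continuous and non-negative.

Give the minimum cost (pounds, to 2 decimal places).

Set it up as a linear program. Let x1 = kg of iron-oxide yellow, x2 = kg of chrome yellow, x3 = kg of carbon black, x4 = kg of zinc oxide, x5 = kg of calcium carbonate, x6 = kg of phthalo blue.
Minimise 1.88x1 + 4.54x2 + 2.78x3 + 2.69x4 + 0.53x5 + 17.88x6 with:
  131x1 + 151x2 + 268x3 + 87x4 + 11x5 + 73x6 ≥ 141   (hiding power)
  227x1 + 255x2 ≥ 118   (yellow component)
  32x1 + 27x2 ≥ 37   (red component)
  242x6 ≥ 167   (blue component)
  x1, x2, x3, x4, x5, x6 ≥ 0.
The cheapest feasible vertex uses only iron-oxide yellow, phthalo blue; chrome yellow, carbon black, zinc oxide, calcium carbonate are not used. Binding constraints: red component and blue component.
Optimal quantities: iron-oxide yellow = 1.156 kg, phthalo blue = 0.6901 kg.
Objective = 1.88·1.156 + 17.88·0.6901 = 14.5123.

£14.51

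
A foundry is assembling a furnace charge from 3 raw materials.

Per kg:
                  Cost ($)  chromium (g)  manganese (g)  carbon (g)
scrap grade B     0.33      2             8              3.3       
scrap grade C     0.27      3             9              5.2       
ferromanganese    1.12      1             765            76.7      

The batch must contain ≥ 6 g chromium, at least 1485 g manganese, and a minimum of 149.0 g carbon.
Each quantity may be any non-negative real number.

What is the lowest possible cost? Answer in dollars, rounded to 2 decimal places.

This is a linear program. Let x1 = kg of scrap grade B, x2 = kg of scrap grade C, x3 = kg of ferromanganese.
min 0.33x1 + 0.27x2 + 1.12x3 with:
  2x1 + 3x2 + 1x3 ≥ 6   (chromium)
  8x1 + 9x2 + 765x3 ≥ 1485   (manganese)
  3.3x1 + 5.2x2 + 76.7x3 ≥ 149   (carbon)
  x1, x2, x3 ≥ 0.
The optimal basis is {scrap grade C, ferromanganese}; scrap grade B drops out. Binding constraints: chromium and manganese.
Optimal quantities: scrap grade C = 1.358 kg, ferromanganese = 1.925 kg.
Objective = 0.27·1.358 + 1.12·1.925 = 2.5227.

$2.52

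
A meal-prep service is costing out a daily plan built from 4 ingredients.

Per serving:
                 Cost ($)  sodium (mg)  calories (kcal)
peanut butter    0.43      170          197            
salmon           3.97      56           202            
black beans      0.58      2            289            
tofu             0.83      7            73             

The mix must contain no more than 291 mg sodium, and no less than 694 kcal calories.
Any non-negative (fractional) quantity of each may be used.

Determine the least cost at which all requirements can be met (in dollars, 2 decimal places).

This is a linear program. Let x1 = servings of peanut butter, x2 = servings of salmon, x3 = servings of black beans, x4 = servings of tofu.
Minimize 0.43x1 + 3.97x2 + 0.58x3 + 0.83x4 s.t.:
  170x1 + 56x2 + 2x3 + 7x4 ≤ 291   (sodium)
  197x1 + 202x2 + 289x3 + 73x4 ≥ 694   (calories)
  x1, x2, x3, x4 ≥ 0.
At the optimum only black beans is positive (peanut butter, salmon, tofu = 0). There the calories constraint is tight.
That vertex is x3 = 2.401.
Cost = 0.58·2.401 = 1.3926.

$1.39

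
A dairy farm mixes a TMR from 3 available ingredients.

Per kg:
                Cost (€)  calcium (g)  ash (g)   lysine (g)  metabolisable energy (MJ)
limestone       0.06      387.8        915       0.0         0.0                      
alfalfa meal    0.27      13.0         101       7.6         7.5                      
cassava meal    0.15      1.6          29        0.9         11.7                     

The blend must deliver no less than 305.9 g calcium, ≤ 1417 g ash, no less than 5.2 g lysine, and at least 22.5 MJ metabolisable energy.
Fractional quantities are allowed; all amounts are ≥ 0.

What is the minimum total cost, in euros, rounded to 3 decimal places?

Let x1 = kg of limestone, x2 = kg of alfalfa meal, x3 = kg of cassava meal.
Minimize 0.06x1 + 0.27x2 + 0.15x3 subject to:
  387.8x1 + 13x2 + 1.6x3 ≥ 305.9   (calcium)
  915x1 + 101x2 + 29x3 ≤ 1417   (ash)
  7.6x2 + 0.9x3 ≥ 5.2   (lysine)
  7.5x2 + 11.7x3 ≥ 22.5   (metabolisable energy)
  x1, x2, x3 ≥ 0.
The optimal mix uses every input. The calcium, lysine, metabolisable energy requirements are met with equality.
Optimal quantities: limestone = 0.7656 kg, alfalfa meal = 0.494 kg, cassava meal = 1.606 kg.
Objective = 0.06·0.7656 + 0.27·0.494 + 0.15·1.606 = 0.42022.

€0.420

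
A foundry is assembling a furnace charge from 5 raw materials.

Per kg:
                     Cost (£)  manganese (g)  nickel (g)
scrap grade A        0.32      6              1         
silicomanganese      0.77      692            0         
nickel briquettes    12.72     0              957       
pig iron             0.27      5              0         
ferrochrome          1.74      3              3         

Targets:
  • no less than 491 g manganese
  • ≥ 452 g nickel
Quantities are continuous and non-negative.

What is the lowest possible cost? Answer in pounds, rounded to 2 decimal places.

Treat it as an LP. Let x1 = kg of scrap grade A, x2 = kg of silicomanganese, x3 = kg of nickel briquettes, x4 = kg of pig iron, x5 = kg of ferrochrome.
min 0.32x1 + 0.77x2 + 12.72x3 + 0.27x4 + 1.74x5 with:
  6x1 + 692x2 + 5x4 + 3x5 ≥ 491   (manganese)
  1x1 + 957x3 + 3x5 ≥ 452   (nickel)
  x1, x2, x3, x4, x5 ≥ 0.
The optimal basis is {silicomanganese, nickel briquettes}; scrap grade A, pig iron, ferrochrome drop out. Binding constraints: manganese and nickel.
Optimal quantities: silicomanganese = 0.7095 kg, nickel briquettes = 0.4723 kg.
Hence cost = 0.77·0.7095 + 12.72·0.4723 = £6.5540.

£6.55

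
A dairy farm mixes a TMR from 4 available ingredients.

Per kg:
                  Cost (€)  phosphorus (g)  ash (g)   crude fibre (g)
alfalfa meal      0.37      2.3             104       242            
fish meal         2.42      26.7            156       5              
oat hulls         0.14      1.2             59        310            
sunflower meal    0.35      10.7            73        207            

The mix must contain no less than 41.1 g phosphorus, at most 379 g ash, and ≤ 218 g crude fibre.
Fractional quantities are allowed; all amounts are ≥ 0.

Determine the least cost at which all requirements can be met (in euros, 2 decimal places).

€3.09

This is a linear program. Let x1 = kg of alfalfa meal, x2 = kg of fish meal, x3 = kg of oat hulls, x4 = kg of sunflower meal.
Minimise 0.37x1 + 2.42x2 + 0.14x3 + 0.35x4 s.t.:
  2.3x1 + 26.7x2 + 1.2x3 + 10.7x4 ≥ 41.1   (phosphorus)
  104x1 + 156x2 + 59x3 + 73x4 ≤ 379   (ash)
  242x1 + 5x2 + 310x3 + 207x4 ≤ 218   (crude fibre)
  x1, x2, x3, x4 ≥ 0.
At the optimum only fish meal, sunflower meal are positive (alfalfa meal, oat hulls = 0). The phosphorus and crude fibre requirements are met with equality.
Solving gives x2 = 1.128, x4 = 1.026.
Hence cost = 2.42·1.128 + 0.35·1.026 = €3.0889.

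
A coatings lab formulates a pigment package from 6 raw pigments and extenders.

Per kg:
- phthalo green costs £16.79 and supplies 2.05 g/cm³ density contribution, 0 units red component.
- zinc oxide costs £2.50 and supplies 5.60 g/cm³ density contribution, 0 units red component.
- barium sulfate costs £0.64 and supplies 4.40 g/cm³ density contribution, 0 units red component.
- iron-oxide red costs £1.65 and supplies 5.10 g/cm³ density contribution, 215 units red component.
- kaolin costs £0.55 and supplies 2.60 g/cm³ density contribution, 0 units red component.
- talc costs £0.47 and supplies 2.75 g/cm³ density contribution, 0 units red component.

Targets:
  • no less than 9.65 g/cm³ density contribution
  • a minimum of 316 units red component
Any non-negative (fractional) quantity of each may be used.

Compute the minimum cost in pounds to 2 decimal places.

Let x1 = kg of phthalo green, x2 = kg of zinc oxide, x3 = kg of barium sulfate, x4 = kg of iron-oxide red, x5 = kg of kaolin, x6 = kg of talc.
Minimize 16.79x1 + 2.5x2 + 0.64x3 + 1.65x4 + 0.55x5 + 0.47x6 subject to:
  2.05x1 + 5.6x2 + 4.4x3 + 5.1x4 + 2.6x5 + 2.75x6 ≥ 9.65   (density contribution)
  215x4 ≥ 316   (red component)
  x1, x2, x3, x4, x5, x6 ≥ 0.
The optimal basis is {barium sulfate, iron-oxide red}; phthalo green, zinc oxide, kaolin, talc drop out. There the density contribution and red component constraints are tight.
That vertex is x3 = 0.4896, x4 = 1.47.
Hence cost = 0.64·0.4896 + 1.65·1.47 = £2.7388.

£2.74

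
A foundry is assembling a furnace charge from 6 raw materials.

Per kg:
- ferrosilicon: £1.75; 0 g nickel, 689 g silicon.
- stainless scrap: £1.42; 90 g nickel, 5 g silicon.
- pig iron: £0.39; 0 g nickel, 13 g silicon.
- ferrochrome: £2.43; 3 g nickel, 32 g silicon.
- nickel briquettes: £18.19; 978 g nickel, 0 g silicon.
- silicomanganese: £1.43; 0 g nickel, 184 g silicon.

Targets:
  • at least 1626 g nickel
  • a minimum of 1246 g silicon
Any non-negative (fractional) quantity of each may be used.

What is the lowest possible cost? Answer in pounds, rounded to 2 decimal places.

£28.59

Let x1 = kg of ferrosilicon, x2 = kg of stainless scrap, x3 = kg of pig iron, x4 = kg of ferrochrome, x5 = kg of nickel briquettes, x6 = kg of silicomanganese.
Minimize 1.75x1 + 1.42x2 + 0.39x3 + 2.43x4 + 18.19x5 + 1.43x6 s.t.:
  90x2 + 3x4 + 978x5 ≥ 1626   (nickel)
  689x1 + 5x2 + 13x3 + 32x4 + 184x6 ≥ 1246   (silicon)
  x1, x2, x3, x4, x5, x6 ≥ 0.
The optimal basis is {ferrosilicon, stainless scrap}; pig iron, ferrochrome, nickel briquettes, silicomanganese drop out. There the nickel and silicon constraints are tight.
So ferrosilicon = 1.677 kg, stainless scrap = 18.07 kg.
Objective = 1.75·1.677 + 1.42·18.07 = 28.5942.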